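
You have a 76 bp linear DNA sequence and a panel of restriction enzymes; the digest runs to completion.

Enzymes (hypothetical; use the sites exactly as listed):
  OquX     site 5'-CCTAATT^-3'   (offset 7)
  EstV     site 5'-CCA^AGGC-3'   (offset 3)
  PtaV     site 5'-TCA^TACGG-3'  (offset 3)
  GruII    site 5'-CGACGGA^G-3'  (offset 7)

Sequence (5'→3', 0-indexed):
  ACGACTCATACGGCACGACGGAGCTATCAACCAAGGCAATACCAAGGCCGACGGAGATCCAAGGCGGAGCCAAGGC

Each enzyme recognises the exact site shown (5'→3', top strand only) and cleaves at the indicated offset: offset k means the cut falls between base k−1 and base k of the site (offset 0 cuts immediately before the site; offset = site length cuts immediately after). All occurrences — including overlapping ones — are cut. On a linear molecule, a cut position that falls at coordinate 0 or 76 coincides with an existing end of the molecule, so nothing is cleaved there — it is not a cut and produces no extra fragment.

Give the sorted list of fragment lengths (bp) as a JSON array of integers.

Site scan:
  OquX (CCTAATT, off=7): no sites
  EstV CCAAGGC/3: at [30, 41, 58, 69] ⇒ [33, 44, 61, 72]
  PtaV TCATACGG/3: at [5] ⇒ [8]
  GruII CGACGGAG/7: at [15, 48] ⇒ [22, 55]

Pooled cuts: [8, 22, 33, 44, 55, 61, 72]

Fragment lengths:
  [0,8): 8 bp
  [8,22): 14 bp
  [22,33): 11 bp
  [33,44): 11 bp
  [44,55): 11 bp
  [55,61): 6 bp
  [61,72): 11 bp
  [72,76): 4 bp

[4,6,8,11,11,11,11,14]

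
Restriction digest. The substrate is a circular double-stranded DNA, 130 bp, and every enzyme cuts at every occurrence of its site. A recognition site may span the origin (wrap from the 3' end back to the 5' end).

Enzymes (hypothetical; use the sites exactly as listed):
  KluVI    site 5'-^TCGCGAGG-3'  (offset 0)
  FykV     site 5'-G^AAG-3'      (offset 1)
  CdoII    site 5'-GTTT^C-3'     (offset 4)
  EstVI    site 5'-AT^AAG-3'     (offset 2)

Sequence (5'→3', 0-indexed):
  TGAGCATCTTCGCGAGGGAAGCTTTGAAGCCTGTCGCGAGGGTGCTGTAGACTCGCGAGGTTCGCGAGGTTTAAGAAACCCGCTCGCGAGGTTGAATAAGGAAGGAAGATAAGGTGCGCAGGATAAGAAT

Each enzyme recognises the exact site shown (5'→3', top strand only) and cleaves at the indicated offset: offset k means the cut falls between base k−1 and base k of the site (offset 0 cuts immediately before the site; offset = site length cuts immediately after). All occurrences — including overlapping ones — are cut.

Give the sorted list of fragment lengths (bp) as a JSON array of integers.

Per-enzyme occurrences:
  KluVI (TCGCGAGG, off=0): starts [9, 33, 52, 61, 83] → cuts [9, 33, 52, 61, 83]
  FykV (GAAG, off=1): starts [17, 25, 100, 104] → cuts [18, 26, 101, 105]
  CdoII (GTTTC, off=4): no sites
  EstVI (ATAAG, off=2): starts [95, 108, 122] → cuts [97, 110, 124]

All cut coordinates (distinct, sorted): [9, 18, 26, 33, 52, 61, 83, 97, 101, 105, 110, 124]

Fragments:
  9→18: 9 bp
  18→26: 8 bp
  26→33: 7 bp
  33→52: 19 bp
  52→61: 9 bp
  61→83: 22 bp
  83→97: 14 bp
  97→101: 4 bp
  101→105: 4 bp
  105→110: 5 bp
  110→124: 14 bp
  124→9 (wrap): 130-124+9 = 15 bp

[4,4,5,7,8,9,9,14,14,15,19,22]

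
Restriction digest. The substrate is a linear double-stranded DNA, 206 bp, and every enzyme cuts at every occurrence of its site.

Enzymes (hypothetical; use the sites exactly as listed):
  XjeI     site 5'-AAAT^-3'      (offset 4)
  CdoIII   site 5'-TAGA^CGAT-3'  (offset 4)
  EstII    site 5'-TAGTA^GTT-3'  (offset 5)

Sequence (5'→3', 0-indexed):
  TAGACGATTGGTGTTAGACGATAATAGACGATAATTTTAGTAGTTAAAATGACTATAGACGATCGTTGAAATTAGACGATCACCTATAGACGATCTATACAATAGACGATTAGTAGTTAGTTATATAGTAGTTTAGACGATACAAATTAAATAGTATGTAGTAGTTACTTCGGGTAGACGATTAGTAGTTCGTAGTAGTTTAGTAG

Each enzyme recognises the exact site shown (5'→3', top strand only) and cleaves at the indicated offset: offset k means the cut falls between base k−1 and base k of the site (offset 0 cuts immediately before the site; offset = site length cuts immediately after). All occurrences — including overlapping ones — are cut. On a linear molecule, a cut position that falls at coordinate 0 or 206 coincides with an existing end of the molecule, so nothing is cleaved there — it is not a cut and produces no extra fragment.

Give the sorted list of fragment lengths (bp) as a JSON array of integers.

Site scan:
  XjeI (AAAT, off=4): starts [46, 68, 143, 148] → cuts [50, 72, 147, 152]
  CdoIII (TAGACGAT, off=4): starts [0, 14, 24, 55, 72, 86, 102, 133, 174] → cuts [4, 18, 28, 59, 76, 90, 106, 137, 178]
  EstII (TAGTAGTT, off=5): starts [37, 110, 125, 158, 182, 192] → cuts [42, 115, 130, 163, 187, 197]

All cut coordinates (distinct, sorted): [4, 18, 28, 42, 50, 59, 72, 76, 90, 106, 115, 130, 137, 147, 152, 163, 178, 187, 197]

Fragment lengths:
  [0,4): 4 bp
  [4,18): 14 bp
  [18,28): 10 bp
  [28,42): 14 bp
  [42,50): 8 bp
  [50,59): 9 bp
  [59,72): 13 bp
  [72,76): 4 bp
  [76,90): 14 bp
  [90,106): 16 bp
  [106,115): 9 bp
  [115,130): 15 bp
  [130,137): 7 bp
  [137,147): 10 bp
  [147,152): 5 bp
  [152,163): 11 bp
  [163,178): 15 bp
  [178,187): 9 bp
  [187,197): 10 bp
  [197,206): 9 bp

[4,4,5,7,8,9,9,9,9,10,10,10,11,13,14,14,14,15,15,16]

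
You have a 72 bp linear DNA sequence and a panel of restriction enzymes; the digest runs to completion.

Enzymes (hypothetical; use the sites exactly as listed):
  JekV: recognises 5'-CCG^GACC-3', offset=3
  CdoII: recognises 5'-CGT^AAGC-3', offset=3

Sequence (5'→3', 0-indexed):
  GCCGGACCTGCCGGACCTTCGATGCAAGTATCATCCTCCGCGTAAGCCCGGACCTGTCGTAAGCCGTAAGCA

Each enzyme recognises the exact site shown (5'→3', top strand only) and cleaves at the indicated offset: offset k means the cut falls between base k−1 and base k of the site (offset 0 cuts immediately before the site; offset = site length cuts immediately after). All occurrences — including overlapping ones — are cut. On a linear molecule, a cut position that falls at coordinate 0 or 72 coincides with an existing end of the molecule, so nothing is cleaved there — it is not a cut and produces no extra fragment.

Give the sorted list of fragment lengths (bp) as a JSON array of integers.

Per-enzyme occurrences:
  JekV CCGGACC/3: at [1, 10, 47] ⇒ [4, 13, 50]
  CdoII CGTAAGC/3: at [40, 57, 64] ⇒ [43, 60, 67]

All cut coordinates (distinct, sorted): [4, 13, 43, 50, 60, 67]

Fragment lengths:
  [0,4): 4 bp
  [4,13): 9 bp
  [13,43): 30 bp
  [43,50): 7 bp
  [50,60): 10 bp
  [60,67): 7 bp
  [67,72): 5 bp

[4,5,7,7,9,10,30]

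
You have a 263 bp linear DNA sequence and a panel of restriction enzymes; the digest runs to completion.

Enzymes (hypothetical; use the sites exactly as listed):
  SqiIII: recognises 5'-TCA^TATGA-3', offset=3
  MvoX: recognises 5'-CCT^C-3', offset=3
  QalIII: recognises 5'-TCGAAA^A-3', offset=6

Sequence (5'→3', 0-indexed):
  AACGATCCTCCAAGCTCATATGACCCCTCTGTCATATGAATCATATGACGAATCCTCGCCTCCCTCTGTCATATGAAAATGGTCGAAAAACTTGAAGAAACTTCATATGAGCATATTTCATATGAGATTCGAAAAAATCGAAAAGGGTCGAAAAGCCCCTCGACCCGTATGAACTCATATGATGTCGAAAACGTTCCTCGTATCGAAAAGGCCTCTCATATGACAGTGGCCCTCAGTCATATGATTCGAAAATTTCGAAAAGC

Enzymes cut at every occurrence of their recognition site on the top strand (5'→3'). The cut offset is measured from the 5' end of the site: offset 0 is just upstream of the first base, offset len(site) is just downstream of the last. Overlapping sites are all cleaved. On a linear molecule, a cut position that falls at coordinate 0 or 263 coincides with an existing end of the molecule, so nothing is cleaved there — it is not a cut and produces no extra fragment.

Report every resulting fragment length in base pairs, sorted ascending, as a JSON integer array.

Per-enzyme occurrences:
  SqiIII TCATATGA/3: at [15, 31, 40, 68, 102, 117, 174, 215, 236] ⇒ [18, 34, 43, 71, 105, 120, 177, 218, 239]
  MvoX CCTC/3: at [6, 25, 53, 58, 62, 157, 195, 211, 230] ⇒ [9, 28, 56, 61, 65, 160, 198, 214, 233]
  QalIII TCGAAAA/6: at [82, 128, 137, 147, 184, 202, 245, 254] ⇒ [88, 134, 143, 153, 190, 208, 251, 260]

All cut coordinates (distinct, sorted): [9, 18, 28, 34, 43, 56, 61, 65, 71, 88, 105, 120, 134, 143, 153, 160, 177, 190, 198, 208, 214, 218, 233, 239, 251, 260]

Fragments:
  [0,9): 9 bp
  [9,18): 9 bp
  [18,28): 10 bp
  [28,34): 6 bp
  [34,43): 9 bp
  [43,56): 13 bp
  [56,61): 5 bp
  [61,65): 4 bp
  [65,71): 6 bp
  [71,88): 17 bp
  [88,105): 17 bp
  [105,120): 15 bp
  [120,134): 14 bp
  [134,143): 9 bp
  [143,153): 10 bp
  [153,160): 7 bp
  [160,177): 17 bp
  [177,190): 13 bp
  [190,198): 8 bp
  [198,208): 10 bp
  [208,214): 6 bp
  [214,218): 4 bp
  [218,233): 15 bp
  [233,239): 6 bp
  [239,251): 12 bp
  [251,260): 9 bp
  [260,263): 3 bp

[3,4,4,5,6,6,6,6,7,8,9,9,9,9,9,10,10,10,12,13,13,14,15,15,17,17,17]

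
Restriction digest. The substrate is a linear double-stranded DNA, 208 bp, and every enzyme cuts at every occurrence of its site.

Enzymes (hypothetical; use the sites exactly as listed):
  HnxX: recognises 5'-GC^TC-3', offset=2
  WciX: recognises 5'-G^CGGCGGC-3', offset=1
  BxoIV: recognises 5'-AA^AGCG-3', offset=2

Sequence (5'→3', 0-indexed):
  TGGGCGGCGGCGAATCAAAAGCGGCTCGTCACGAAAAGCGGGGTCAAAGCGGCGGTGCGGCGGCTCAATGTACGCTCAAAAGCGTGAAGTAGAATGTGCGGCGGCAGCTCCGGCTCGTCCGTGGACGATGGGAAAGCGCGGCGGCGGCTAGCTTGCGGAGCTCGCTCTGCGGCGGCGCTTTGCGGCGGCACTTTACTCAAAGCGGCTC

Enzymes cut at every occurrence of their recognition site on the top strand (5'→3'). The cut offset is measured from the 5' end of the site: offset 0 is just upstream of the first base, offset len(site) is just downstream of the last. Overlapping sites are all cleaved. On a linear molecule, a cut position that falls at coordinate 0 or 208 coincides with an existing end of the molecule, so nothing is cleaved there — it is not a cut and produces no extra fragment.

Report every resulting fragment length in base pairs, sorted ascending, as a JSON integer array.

[2,3,4,4,4,4,5,6,6,6,7,10,10,11,11,11,13,15,18,18,20,20]

Scan for sites:
  HnxX (GCTC, off=2): starts [23, 62, 73, 106, 112, 159, 163, 204] → cuts [25, 64, 75, 108, 114, 161, 165, 206]
  WciX (GCGGCGGC, off=1): starts [3, 56, 97, 137, 140, 168, 181] → cuts [4, 57, 98, 138, 141, 169, 182]
  BxoIV (AAAGCG, off=2): starts [17, 34, 45, 78, 132, 198] → cuts [19, 36, 47, 80, 134, 200]

Pooled cuts: [4, 19, 25, 36, 47, 57, 64, 75, 80, 98, 108, 114, 134, 138, 141, 161, 165, 169, 182, 200, 206]

Fragments:
  [0,4): 4 bp
  [4,19): 15 bp
  [19,25): 6 bp
  [25,36): 11 bp
  [36,47): 11 bp
  [47,57): 10 bp
  [57,64): 7 bp
  [64,75): 11 bp
  [75,80): 5 bp
  [80,98): 18 bp
  [98,108): 10 bp
  [108,114): 6 bp
  [114,134): 20 bp
  [134,138): 4 bp
  [138,141): 3 bp
  [141,161): 20 bp
  [161,165): 4 bp
  [165,169): 4 bp
  [169,182): 13 bp
  [182,200): 18 bp
  [200,206): 6 bp
  [206,208): 2 bp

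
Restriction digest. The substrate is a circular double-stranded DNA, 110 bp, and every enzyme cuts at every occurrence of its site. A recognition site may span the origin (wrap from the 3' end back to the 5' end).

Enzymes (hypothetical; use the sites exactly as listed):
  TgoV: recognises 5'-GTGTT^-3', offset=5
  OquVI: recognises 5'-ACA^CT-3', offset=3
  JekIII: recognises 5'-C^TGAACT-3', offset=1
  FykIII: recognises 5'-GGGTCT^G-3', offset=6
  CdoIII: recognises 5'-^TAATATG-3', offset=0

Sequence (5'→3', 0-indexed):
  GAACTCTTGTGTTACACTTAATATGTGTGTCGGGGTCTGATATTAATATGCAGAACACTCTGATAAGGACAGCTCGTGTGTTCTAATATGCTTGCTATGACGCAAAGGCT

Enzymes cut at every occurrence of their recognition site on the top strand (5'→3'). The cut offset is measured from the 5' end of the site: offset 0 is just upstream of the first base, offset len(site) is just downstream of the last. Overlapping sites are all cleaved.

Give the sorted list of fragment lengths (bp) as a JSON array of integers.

[1,2,3,5,14,14,20,25,26]

Per-enzyme occurrences:
  TgoV GTGTT/5: at [8, 77] ⇒ [13, 82]
  OquVI ACACT/3: at [13, 54] ⇒ [16, 57]
  JekIII CTGAACT/1: at [108] ⇒ [109]
  FykIII GGGTCTG/6: at [32] ⇒ [38]
  CdoIII TAATATG/0: at [18, 43, 83] ⇒ [18, 43, 83]

All cut coordinates (distinct, sorted): [13, 16, 18, 38, 43, 57, 82, 83, 109]

Fragment lengths:
  13→16: 3 bp
  16→18: 2 bp
  18→38: 20 bp
  38→43: 5 bp
  43→57: 14 bp
  57→82: 25 bp
  82→83: 1 bp
  83→109: 26 bp
  109→13 (wrap): 110-109+13 = 14 bp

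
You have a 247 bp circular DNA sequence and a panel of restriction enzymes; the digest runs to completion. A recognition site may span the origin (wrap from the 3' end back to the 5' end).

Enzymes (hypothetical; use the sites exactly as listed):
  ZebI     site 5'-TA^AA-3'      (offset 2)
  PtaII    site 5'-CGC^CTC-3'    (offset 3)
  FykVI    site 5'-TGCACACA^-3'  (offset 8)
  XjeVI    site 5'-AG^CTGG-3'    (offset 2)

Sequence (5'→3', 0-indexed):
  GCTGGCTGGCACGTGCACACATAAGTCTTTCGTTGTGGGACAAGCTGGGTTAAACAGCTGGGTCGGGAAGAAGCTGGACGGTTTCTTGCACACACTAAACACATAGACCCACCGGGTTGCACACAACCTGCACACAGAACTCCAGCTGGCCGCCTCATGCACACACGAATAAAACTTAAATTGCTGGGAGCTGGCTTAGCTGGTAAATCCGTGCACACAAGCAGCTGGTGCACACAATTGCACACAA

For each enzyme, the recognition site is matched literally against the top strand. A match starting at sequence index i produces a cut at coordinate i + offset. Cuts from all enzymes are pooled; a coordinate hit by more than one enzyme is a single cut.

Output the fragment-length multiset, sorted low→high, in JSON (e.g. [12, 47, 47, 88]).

Scan for sites:
  ZebI (TAAA, off=2): starts [50, 95, 169, 176, 203] → cuts [52, 97, 171, 178, 205]
  PtaII (CGCCTC, off=3): starts [150] → cuts [153]
  FykVI (TGCACACA, off=8): starts [13, 86, 117, 128, 157, 211, 228, 238] → cuts [21, 94, 125, 136, 165, 219, 236, 246]
  XjeVI (AGCTGG, off=2): starts [42, 55, 71, 143, 188, 197, 222, 246] → cuts [1, 44, 57, 73, 145, 190, 199, 224]

All cut coordinates (distinct, sorted): [1, 21, 44, 52, 57, 73, 94, 97, 125, 136, 145, 153, 165, 171, 178, 190, 199, 205, 219, 224, 236, 246]

Fragment lengths:
  1→21: 20 bp
  21→44: 23 bp
  44→52: 8 bp
  52→57: 5 bp
  57→73: 16 bp
  73→94: 21 bp
  94→97: 3 bp
  97→125: 28 bp
  125→136: 11 bp
  136→145: 9 bp
  145→153: 8 bp
  153→165: 12 bp
  165→171: 6 bp
  171→178: 7 bp
  178→190: 12 bp
  190→199: 9 bp
  199→205: 6 bp
  205→219: 14 bp
  219→224: 5 bp
  224→236: 12 bp
  236→246: 10 bp
  246→1 (wrap): 247-246+1 = 2 bp

[2,3,5,5,6,6,7,8,8,9,9,10,11,12,12,12,14,16,20,21,23,28]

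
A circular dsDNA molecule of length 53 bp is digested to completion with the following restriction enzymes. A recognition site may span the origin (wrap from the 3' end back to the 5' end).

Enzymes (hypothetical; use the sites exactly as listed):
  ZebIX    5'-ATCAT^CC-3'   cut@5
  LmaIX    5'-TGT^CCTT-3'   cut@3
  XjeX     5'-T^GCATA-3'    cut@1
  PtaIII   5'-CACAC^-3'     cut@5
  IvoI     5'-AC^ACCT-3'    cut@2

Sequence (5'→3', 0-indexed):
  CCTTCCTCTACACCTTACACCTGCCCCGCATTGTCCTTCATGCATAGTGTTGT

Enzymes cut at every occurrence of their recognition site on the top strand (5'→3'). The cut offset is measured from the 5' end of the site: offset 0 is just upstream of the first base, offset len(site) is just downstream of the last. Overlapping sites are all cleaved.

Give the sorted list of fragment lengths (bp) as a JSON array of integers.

Per-enzyme occurrences:
  ZebIX (ATCATCC, off=5): no sites
  LmaIX (TGTCCTT, off=3): starts [31, 50] → cuts [0, 34]
  XjeX (TGCATA, off=1): starts [40] → cuts [41]
  PtaIII (CACAC, off=5): no sites
  IvoI (ACACCT, off=2): starts [9, 16] → cuts [11, 18]

Pooled cuts: [0, 11, 18, 34, 41]

Fragment lengths:
  0→11: 11 bp
  11→18: 7 bp
  18→34: 16 bp
  34→41: 7 bp
  41→0 (wrap): 53-41+0 = 12 bp

[7,7,11,12,16]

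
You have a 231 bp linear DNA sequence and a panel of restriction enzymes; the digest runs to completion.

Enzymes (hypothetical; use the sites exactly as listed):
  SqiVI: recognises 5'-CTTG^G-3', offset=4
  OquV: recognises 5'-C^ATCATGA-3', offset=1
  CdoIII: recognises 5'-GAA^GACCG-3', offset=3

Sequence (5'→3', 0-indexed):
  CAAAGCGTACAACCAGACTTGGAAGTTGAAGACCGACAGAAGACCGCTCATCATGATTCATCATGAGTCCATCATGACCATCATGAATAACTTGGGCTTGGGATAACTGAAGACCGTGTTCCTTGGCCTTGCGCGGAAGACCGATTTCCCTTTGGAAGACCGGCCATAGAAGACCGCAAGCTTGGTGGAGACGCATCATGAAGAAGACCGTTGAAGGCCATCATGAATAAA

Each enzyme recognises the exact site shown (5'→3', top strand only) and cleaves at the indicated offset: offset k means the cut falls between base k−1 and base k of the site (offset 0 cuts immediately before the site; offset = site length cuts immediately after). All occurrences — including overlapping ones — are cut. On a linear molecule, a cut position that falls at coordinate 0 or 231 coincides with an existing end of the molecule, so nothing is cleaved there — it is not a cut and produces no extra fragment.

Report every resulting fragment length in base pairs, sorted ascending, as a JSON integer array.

Scan for sites:
  SqiVI (CTTGG, off=4): starts [17, 90, 96, 121, 180] → cuts [21, 94, 100, 125, 184]
  OquV (CATCATGA, off=1): starts [48, 58, 69, 78, 193, 218] → cuts [49, 59, 70, 79, 194, 219]
  CdoIII (GAAGACCG, off=3): starts [27, 38, 108, 135, 154, 168, 202] → cuts [30, 41, 111, 138, 157, 171, 205]

Pooled cuts: [21, 30, 41, 49, 59, 70, 79, 94, 100, 111, 125, 138, 157, 171, 184, 194, 205, 219]

Fragments:
  [0,21): 21 bp
  [21,30): 9 bp
  [30,41): 11 bp
  [41,49): 8 bp
  [49,59): 10 bp
  [59,70): 11 bp
  [70,79): 9 bp
  [79,94): 15 bp
  [94,100): 6 bp
  [100,111): 11 bp
  [111,125): 14 bp
  [125,138): 13 bp
  [138,157): 19 bp
  [157,171): 14 bp
  [171,184): 13 bp
  [184,194): 10 bp
  [194,205): 11 bp
  [205,219): 14 bp
  [219,231): 12 bp

[6,8,9,9,10,10,11,11,11,11,12,13,13,14,14,14,15,19,21]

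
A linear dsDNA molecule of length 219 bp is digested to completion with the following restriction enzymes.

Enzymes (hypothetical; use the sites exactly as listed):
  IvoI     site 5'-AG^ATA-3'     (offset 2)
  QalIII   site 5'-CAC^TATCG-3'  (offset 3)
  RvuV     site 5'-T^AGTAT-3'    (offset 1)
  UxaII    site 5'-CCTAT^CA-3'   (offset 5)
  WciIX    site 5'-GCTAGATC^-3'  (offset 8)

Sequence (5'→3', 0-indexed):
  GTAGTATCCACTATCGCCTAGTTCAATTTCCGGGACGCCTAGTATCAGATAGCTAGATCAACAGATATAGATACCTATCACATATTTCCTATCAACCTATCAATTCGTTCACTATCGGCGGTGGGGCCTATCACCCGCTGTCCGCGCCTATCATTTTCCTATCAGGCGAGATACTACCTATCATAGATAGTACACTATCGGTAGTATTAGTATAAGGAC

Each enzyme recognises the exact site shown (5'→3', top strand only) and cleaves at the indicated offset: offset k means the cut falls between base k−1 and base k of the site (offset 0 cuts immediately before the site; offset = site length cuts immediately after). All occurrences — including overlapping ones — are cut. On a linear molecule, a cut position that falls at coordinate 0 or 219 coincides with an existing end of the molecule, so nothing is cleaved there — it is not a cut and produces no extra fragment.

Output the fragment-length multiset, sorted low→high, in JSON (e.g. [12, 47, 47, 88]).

[2,5,5,6,6,7,8,8,8,8,9,9,11,11,11,11,12,14,19,20,29]

Scan for sites:
  IvoI AGATA/2: at [46, 62, 68, 168, 184] ⇒ [48, 64, 70, 170, 186]
  QalIII CACTATCG/3: at [8, 109, 192] ⇒ [11, 112, 195]
  RvuV TAGTAT/1: at [1, 39, 201, 207] ⇒ [2, 40, 202, 208]
  UxaII CCTATCA/5: at [73, 87, 95, 126, 146, 157, 176] ⇒ [78, 92, 100, 131, 151, 162, 181]
  WciIX GCTAGATC/8: at [51] ⇒ [59]

All cut coordinates (distinct, sorted): [2, 11, 40, 48, 59, 64, 70, 78, 92, 100, 112, 131, 151, 162, 170, 181, 186, 195, 202, 208]

Fragments:
  [0,2): 2 bp
  [2,11): 9 bp
  [11,40): 29 bp
  [40,48): 8 bp
  [48,59): 11 bp
  [59,64): 5 bp
  [64,70): 6 bp
  [70,78): 8 bp
  [78,92): 14 bp
  [92,100): 8 bp
  [100,112): 12 bp
  [112,131): 19 bp
  [131,151): 20 bp
  [151,162): 11 bp
  [162,170): 8 bp
  [170,181): 11 bp
  [181,186): 5 bp
  [186,195): 9 bp
  [195,202): 7 bp
  [202,208): 6 bp
  [208,219): 11 bp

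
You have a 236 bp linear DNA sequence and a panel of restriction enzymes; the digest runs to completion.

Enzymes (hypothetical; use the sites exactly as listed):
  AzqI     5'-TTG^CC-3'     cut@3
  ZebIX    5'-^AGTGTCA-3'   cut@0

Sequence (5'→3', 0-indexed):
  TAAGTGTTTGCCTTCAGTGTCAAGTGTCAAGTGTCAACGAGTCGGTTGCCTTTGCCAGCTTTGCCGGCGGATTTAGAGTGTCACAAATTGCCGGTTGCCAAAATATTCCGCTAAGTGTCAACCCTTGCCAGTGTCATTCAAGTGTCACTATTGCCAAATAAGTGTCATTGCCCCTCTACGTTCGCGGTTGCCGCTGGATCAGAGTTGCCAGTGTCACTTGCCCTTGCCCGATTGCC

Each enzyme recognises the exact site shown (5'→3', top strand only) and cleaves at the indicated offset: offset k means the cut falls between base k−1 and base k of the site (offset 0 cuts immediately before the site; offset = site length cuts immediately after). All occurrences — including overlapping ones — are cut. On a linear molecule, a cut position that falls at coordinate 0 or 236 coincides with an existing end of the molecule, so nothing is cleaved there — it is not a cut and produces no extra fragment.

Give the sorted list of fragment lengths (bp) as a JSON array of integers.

Scan for sites:
  AzqI TTGCC/3: at [7, 45, 51, 60, 87, 94, 124, 150, 167, 187, 204, 217, 223, 231] ⇒ [10, 48, 54, 63, 90, 97, 127, 153, 170, 190, 207, 220, 226, 234]
  ZebIX AGTGTCA/0: at [15, 22, 29, 76, 113, 129, 140, 160, 209] ⇒ [15, 22, 29, 76, 113, 129, 140, 160, 209]

Pooled cuts: [10, 15, 22, 29, 48, 54, 63, 76, 90, 97, 113, 127, 129, 140, 153, 160, 170, 190, 207, 209, 220, 226, 234]

Fragments:
  [0,10): 10 bp
  [10,15): 5 bp
  [15,22): 7 bp
  [22,29): 7 bp
  [29,48): 19 bp
  [48,54): 6 bp
  [54,63): 9 bp
  [63,76): 13 bp
  [76,90): 14 bp
  [90,97): 7 bp
  [97,113): 16 bp
  [113,127): 14 bp
  [127,129): 2 bp
  [129,140): 11 bp
  [140,153): 13 bp
  [153,160): 7 bp
  [160,170): 10 bp
  [170,190): 20 bp
  [190,207): 17 bp
  [207,209): 2 bp
  [209,220): 11 bp
  [220,226): 6 bp
  [226,234): 8 bp
  [234,236): 2 bp

[2,2,2,5,6,6,7,7,7,7,8,9,10,10,11,11,13,13,14,14,16,17,19,20]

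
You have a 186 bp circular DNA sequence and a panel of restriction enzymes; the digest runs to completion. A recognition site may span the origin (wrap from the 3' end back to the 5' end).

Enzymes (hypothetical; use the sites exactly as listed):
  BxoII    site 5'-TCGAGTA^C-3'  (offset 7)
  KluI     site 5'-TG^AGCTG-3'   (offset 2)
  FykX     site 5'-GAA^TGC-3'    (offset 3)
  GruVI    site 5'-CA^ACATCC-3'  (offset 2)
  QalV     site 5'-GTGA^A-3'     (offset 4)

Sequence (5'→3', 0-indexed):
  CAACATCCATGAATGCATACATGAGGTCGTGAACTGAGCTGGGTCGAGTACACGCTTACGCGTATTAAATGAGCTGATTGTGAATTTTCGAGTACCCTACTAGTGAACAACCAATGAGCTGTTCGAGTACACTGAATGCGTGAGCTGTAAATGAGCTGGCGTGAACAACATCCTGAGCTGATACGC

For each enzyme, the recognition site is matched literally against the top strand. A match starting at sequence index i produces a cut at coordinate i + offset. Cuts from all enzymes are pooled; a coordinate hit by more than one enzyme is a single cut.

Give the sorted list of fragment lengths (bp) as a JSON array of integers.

[3,4,6,7,8,10,11,11,11,11,12,12,13,13,14,19,21]

Scan for sites:
  BxoII (TCGAGTAC, off=7): starts [43, 87, 122] → cuts [50, 94, 129]
  KluI (TGAGCTG, off=2): starts [34, 69, 114, 140, 151, 173] → cuts [36, 71, 116, 142, 153, 175]
  FykX (GAATGC, off=3): starts [10, 133] → cuts [13, 136]
  GruVI (CAACATCC, off=2): starts [0, 165] → cuts [2, 167]
  QalV (GTGAA, off=4): starts [28, 79, 102, 160] → cuts [32, 83, 106, 164]

Pooled cuts: [2, 13, 32, 36, 50, 71, 83, 94, 106, 116, 129, 136, 142, 153, 164, 167, 175]

Fragments:
  2→13: 11 bp
  13→32: 19 bp
  32→36: 4 bp
  36→50: 14 bp
  50→71: 21 bp
  71→83: 12 bp
  83→94: 11 bp
  94→106: 12 bp
  106→116: 10 bp
  116→129: 13 bp
  129→136: 7 bp
  136→142: 6 bp
  142→153: 11 bp
  153→164: 11 bp
  164→167: 3 bp
  167→175: 8 bp
  175→2 (wrap): 186-175+2 = 13 bp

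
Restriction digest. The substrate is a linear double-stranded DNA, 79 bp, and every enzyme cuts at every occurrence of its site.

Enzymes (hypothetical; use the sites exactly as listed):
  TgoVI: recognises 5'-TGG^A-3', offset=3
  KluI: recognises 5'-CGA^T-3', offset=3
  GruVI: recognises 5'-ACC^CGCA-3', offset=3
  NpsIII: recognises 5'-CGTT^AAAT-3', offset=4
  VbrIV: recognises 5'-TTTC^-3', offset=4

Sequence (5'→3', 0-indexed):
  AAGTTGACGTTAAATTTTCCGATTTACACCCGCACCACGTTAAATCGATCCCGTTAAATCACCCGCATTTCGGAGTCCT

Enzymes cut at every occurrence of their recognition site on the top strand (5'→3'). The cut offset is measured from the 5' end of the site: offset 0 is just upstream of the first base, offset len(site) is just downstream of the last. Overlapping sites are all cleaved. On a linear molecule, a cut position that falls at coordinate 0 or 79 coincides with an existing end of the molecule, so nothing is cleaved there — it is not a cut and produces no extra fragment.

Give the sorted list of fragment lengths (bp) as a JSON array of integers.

[3,7,7,8,8,8,8,8,11,11]

Site scan:
  TgoVI (TGGA, off=3): no sites
  KluI (CGAT, off=3): starts [19, 45] → cuts [22, 48]
  GruVI (ACCCGCA, off=3): starts [27, 60] → cuts [30, 63]
  NpsIII (CGTTAAAT, off=4): starts [7, 37, 51] → cuts [11, 41, 55]
  VbrIV (TTTC, off=4): starts [15, 67] → cuts [19, 71]

All cut coordinates (distinct, sorted): [11, 19, 22, 30, 41, 48, 55, 63, 71]

Fragments:
  [0,11): 11 bp
  [11,19): 8 bp
  [19,22): 3 bp
  [22,30): 8 bp
  [30,41): 11 bp
  [41,48): 7 bp
  [48,55): 7 bp
  [55,63): 8 bp
  [63,71): 8 bp
  [71,79): 8 bp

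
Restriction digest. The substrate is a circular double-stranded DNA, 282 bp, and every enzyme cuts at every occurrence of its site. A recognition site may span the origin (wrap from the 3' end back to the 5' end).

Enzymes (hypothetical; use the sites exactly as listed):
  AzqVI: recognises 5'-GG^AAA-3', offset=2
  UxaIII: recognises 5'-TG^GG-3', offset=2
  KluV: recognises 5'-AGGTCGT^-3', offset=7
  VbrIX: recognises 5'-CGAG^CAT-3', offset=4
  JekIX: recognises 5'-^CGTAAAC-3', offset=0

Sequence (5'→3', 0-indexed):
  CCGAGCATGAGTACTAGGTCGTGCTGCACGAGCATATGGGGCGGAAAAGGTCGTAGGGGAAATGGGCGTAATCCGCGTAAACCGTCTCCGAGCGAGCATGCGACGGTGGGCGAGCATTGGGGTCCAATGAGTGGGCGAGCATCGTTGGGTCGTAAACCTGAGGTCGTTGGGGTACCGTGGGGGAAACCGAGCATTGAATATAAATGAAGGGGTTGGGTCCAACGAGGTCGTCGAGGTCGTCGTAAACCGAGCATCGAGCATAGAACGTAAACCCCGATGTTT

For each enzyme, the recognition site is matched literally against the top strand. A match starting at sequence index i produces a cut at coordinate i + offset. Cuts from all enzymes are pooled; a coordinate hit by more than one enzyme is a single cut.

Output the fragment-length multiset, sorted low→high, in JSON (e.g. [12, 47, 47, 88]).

[2,3,4,5,5,5,6,6,6,6,7,7,8,8,9,10,10,10,11,11,12,14,16,17,17,21,22,24]

Scan for sites:
  AzqVI (GGAAA, off=2): starts [42, 57, 181] → cuts [44, 59, 183]
  UxaIII (TGGG, off=2): starts [36, 62, 106, 117, 131, 145, 167, 177, 213] → cuts [38, 64, 108, 119, 133, 147, 169, 179, 215]
  KluV (AGGTCGT, off=7): starts [15, 47, 160, 224, 233] → cuts [22, 54, 167, 231, 240]
  VbrIX (CGAGCAT, off=4): starts [1, 28, 92, 110, 135, 187, 247, 254] → cuts [5, 32, 96, 114, 139, 191, 251, 258]
  JekIX (CGTAAAC, off=0): starts [75, 150, 240, 265] → cuts [75, 150, 240, 265]

All cut coordinates (distinct, sorted): [5, 22, 32, 38, 44, 54, 59, 64, 75, 96, 108, 114, 119, 133, 139, 147, 150, 167, 169, 179, 183, 191, 215, 231, 240, 251, 258, 265]

Fragment lengths:
  5→22: 17 bp
  22→32: 10 bp
  32→38: 6 bp
  38→44: 6 bp
  44→54: 10 bp
  54→59: 5 bp
  59→64: 5 bp
  64→75: 11 bp
  75→96: 21 bp
  96→108: 12 bp
  108→114: 6 bp
  114→119: 5 bp
  119→133: 14 bp
  133→139: 6 bp
  139→147: 8 bp
  147→150: 3 bp
  150→167: 17 bp
  167→169: 2 bp
  169→179: 10 bp
  179→183: 4 bp
  183→191: 8 bp
  191→215: 24 bp
  215→231: 16 bp
  231→240: 9 bp
  240→251: 11 bp
  251→258: 7 bp
  258→265: 7 bp
  265→5 (wrap): 282-265+5 = 22 bp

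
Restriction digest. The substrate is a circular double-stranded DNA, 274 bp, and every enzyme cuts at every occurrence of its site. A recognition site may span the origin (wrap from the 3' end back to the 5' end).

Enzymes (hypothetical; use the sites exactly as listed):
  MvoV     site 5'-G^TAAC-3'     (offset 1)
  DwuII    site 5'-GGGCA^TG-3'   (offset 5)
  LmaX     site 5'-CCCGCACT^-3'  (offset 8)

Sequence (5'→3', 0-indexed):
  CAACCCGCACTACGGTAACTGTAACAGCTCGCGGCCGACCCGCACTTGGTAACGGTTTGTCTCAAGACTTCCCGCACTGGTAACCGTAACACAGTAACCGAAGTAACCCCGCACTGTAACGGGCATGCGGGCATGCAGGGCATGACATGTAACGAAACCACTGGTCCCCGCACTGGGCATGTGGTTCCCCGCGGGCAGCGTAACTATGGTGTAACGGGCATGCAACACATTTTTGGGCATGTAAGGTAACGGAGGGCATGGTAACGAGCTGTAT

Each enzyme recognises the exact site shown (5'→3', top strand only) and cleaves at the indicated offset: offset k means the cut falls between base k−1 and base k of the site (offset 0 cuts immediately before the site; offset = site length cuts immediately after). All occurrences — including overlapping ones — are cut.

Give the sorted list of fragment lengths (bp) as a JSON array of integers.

Scan for sites:
  MvoV (GTAAC, off=1): starts [14, 20, 48, 79, 85, 93, 102, 115, 148, 199, 210, 245, 260] → cuts [15, 21, 49, 80, 86, 94, 103, 116, 149, 200, 211, 246, 261]
  DwuII (GGGCATG, off=5): starts [120, 128, 137, 174, 215, 234, 253] → cuts [125, 133, 142, 179, 220, 239, 258]
  LmaX (CCCGCACT, off=8): starts [3, 38, 70, 107, 166] → cuts [11, 46, 78, 115, 174]

Pooled cuts: [11, 15, 21, 46, 49, 78, 80, 86, 94, 103, 115, 116, 125, 133, 142, 149, 174, 179, 200, 211, 220, 239, 246, 258, 261]

Fragments:
  11→15: 4 bp
  15→21: 6 bp
  21→46: 25 bp
  46→49: 3 bp
  49→78: 29 bp
  78→80: 2 bp
  80→86: 6 bp
  86→94: 8 bp
  94→103: 9 bp
  103→115: 12 bp
  115→116: 1 bp
  116→125: 9 bp
  125→133: 8 bp
  133→142: 9 bp
  142→149: 7 bp
  149→174: 25 bp
  174→179: 5 bp
  179→200: 21 bp
  200→211: 11 bp
  211→220: 9 bp
  220→239: 19 bp
  239→246: 7 bp
  246→258: 12 bp
  258→261: 3 bp
  261→11 (wrap): 274-261+11 = 24 bp

[1,2,3,3,4,5,6,6,7,7,8,8,9,9,9,9,11,12,12,19,21,24,25,25,29]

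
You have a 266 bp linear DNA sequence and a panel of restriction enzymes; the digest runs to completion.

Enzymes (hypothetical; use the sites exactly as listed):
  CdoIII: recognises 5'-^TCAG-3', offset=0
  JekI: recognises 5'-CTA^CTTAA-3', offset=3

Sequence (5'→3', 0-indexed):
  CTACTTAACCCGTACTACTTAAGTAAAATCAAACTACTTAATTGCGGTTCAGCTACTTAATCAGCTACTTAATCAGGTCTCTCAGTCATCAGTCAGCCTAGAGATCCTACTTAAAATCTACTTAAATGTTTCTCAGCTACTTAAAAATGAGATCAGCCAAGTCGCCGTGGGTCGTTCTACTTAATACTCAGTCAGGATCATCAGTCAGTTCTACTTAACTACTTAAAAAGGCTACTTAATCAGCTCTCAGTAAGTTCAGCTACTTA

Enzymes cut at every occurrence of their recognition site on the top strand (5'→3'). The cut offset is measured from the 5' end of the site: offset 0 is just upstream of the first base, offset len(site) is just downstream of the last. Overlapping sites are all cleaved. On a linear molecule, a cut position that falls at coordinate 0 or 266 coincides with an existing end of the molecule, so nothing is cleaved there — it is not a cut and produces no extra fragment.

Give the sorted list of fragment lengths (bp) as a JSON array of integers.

[3,4,4,4,5,5,5,7,7,7,7,7,8,8,9,9,9,9,11,11,12,12,13,13,14,17,19,27]

Per-enzyme occurrences:
  CdoIII TCAG/0: at [48, 60, 72, 81, 88, 92, 132, 152, 187, 191, 200, 204, 239, 246, 255] ⇒ [48, 60, 72, 81, 88, 92, 132, 152, 187, 191, 200, 204, 239, 246, 255]
  JekI CTACTTAA/3: at [0, 14, 33, 52, 64, 106, 117, 136, 176, 210, 218, 231] ⇒ [3, 17, 36, 55, 67, 109, 120, 139, 179, 213, 221, 234]

Pooled cuts: [3, 17, 36, 48, 55, 60, 67, 72, 81, 88, 92, 109, 120, 132, 139, 152, 179, 187, 191, 200, 204, 213, 221, 234, 239, 246, 255]

Fragment lengths:
  [0,3): 3 bp
  [3,17): 14 bp
  [17,36): 19 bp
  [36,48): 12 bp
  [48,55): 7 bp
  [55,60): 5 bp
  [60,67): 7 bp
  [67,72): 5 bp
  [72,81): 9 bp
  [81,88): 7 bp
  [88,92): 4 bp
  [92,109): 17 bp
  [109,120): 11 bp
  [120,132): 12 bp
  [132,139): 7 bp
  [139,152): 13 bp
  [152,179): 27 bp
  [179,187): 8 bp
  [187,191): 4 bp
  [191,200): 9 bp
  [200,204): 4 bp
  [204,213): 9 bp
  [213,221): 8 bp
  [221,234): 13 bp
  [234,239): 5 bp
  [239,246): 7 bp
  [246,255): 9 bp
  [255,266): 11 bp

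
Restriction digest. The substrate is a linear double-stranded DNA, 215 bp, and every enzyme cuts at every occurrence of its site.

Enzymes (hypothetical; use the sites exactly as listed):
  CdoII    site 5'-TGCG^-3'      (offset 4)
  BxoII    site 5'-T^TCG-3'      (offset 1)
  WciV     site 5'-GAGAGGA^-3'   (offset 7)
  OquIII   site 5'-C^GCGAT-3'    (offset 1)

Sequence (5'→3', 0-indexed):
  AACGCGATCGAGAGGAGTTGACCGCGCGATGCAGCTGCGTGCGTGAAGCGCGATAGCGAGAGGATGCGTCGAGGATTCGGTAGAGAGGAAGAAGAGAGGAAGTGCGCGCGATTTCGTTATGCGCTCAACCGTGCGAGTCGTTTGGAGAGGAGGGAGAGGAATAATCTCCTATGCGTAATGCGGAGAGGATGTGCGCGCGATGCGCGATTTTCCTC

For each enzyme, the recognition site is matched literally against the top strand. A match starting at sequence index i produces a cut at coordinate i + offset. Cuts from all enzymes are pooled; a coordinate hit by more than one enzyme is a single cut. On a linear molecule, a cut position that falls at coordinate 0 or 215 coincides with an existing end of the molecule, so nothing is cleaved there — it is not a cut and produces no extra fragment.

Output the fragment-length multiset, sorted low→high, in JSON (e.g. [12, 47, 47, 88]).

Scan for sites:
  CdoII TGCG/4: at [35, 39, 64, 102, 119, 131, 171, 178, 191, 200] ⇒ [39, 43, 68, 106, 123, 135, 175, 182, 195, 204]
  BxoII TTCG/1: at [75, 112] ⇒ [76, 113]
  WciV GAGAGGA/7: at [9, 57, 82, 93, 144, 153, 182] ⇒ [16, 64, 89, 100, 151, 160, 189]
  OquIII CGCGAT/1: at [2, 24, 48, 106, 195, 202] ⇒ [3, 25, 49, 107, 196, 203]

Pooled cuts: [3, 16, 25, 39, 43, 49, 64, 68, 76, 89, 100, 106, 107, 113, 123, 135, 151, 160, 175, 182, 189, 195, 196, 203, 204]

Fragments:
  [0,3): 3 bp
  [3,16): 13 bp
  [16,25): 9 bp
  [25,39): 14 bp
  [39,43): 4 bp
  [43,49): 6 bp
  [49,64): 15 bp
  [64,68): 4 bp
  [68,76): 8 bp
  [76,89): 13 bp
  [89,100): 11 bp
  [100,106): 6 bp
  [106,107): 1 bp
  [107,113): 6 bp
  [113,123): 10 bp
  [123,135): 12 bp
  [135,151): 16 bp
  [151,160): 9 bp
  [160,175): 15 bp
  [175,182): 7 bp
  [182,189): 7 bp
  [189,195): 6 bp
  [195,196): 1 bp
  [196,203): 7 bp
  [203,204): 1 bp
  [204,215): 11 bp

[1,1,1,3,4,4,6,6,6,6,7,7,7,8,9,9,10,11,11,12,13,13,14,15,15,16]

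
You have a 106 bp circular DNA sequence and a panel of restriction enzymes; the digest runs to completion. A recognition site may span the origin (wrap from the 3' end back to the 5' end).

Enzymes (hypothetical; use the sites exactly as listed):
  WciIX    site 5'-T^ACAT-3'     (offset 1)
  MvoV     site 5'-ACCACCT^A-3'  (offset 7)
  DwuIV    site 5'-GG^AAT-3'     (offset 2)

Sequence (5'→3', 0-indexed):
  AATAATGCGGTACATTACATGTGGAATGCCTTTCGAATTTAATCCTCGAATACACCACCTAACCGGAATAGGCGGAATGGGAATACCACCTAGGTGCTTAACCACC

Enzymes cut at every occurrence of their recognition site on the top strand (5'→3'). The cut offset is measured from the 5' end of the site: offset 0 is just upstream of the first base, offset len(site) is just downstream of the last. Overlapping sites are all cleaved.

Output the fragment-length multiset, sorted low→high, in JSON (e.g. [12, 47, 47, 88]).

[5,6,6,8,9,10,26,36]

Per-enzyme occurrences:
  WciIX TACAT/1: at [10, 15] ⇒ [11, 16]
  MvoV ACCACCTA/7: at [53, 84] ⇒ [60, 91]
  DwuIV GGAAT/2: at [22, 64, 73, 79] ⇒ [24, 66, 75, 81]

All cut coordinates (distinct, sorted): [11, 16, 24, 60, 66, 75, 81, 91]

Fragment lengths:
  11→16: 5 bp
  16→24: 8 bp
  24→60: 36 bp
  60→66: 6 bp
  66→75: 9 bp
  75→81: 6 bp
  81→91: 10 bp
  91→11 (wrap): 106-91+11 = 26 bp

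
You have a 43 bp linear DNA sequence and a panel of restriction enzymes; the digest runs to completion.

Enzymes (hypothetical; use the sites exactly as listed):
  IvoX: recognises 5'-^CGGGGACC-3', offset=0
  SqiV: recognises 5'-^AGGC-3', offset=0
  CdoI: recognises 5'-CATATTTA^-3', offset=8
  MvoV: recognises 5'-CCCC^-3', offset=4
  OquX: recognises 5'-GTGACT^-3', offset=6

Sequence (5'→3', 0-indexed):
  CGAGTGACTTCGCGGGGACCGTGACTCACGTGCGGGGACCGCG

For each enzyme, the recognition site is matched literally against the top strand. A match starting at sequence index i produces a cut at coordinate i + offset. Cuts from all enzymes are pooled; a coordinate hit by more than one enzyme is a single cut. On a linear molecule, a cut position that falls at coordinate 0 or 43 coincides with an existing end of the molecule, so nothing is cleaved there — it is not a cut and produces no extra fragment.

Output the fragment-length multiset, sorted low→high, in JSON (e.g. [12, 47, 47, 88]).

[3,6,9,11,14]

Per-enzyme occurrences:
  IvoX (CGGGGACC, off=0): starts [12, 32] → cuts [12, 32]
  SqiV (AGGC, off=0): no sites
  CdoI (CATATTTA, off=8): no sites
  MvoV (CCCC, off=4): no sites
  OquX (GTGACT, off=6): starts [3, 20] → cuts [9, 26]

All cut coordinates (distinct, sorted): [9, 12, 26, 32]

Fragment lengths:
  [0,9): 9 bp
  [9,12): 3 bp
  [12,26): 14 bp
  [26,32): 6 bp
  [32,43): 11 bp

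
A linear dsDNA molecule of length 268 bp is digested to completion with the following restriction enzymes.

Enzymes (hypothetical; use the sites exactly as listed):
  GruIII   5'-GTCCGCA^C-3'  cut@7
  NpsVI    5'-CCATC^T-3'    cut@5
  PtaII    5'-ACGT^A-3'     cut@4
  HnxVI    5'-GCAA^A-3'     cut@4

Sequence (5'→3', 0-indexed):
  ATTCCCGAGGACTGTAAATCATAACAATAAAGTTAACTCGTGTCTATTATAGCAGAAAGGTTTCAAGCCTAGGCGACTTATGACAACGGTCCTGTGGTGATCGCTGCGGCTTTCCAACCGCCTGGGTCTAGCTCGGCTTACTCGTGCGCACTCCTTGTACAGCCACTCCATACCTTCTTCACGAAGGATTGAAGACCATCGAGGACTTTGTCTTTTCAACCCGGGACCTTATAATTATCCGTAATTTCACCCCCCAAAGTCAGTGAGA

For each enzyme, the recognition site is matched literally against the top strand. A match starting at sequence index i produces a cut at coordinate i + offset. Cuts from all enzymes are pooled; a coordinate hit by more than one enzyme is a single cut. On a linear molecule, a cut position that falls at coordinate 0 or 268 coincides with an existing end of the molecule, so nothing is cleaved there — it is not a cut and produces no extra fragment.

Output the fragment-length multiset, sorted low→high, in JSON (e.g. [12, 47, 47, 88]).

Scan for sites:
  GruIII (GTCCGCAC, off=7): no sites
  NpsVI (CCATCT, off=5): no sites
  PtaII (ACGTA, off=4): no sites
  HnxVI (GCAAA, off=4): no sites

All cut coordinates (distinct, sorted): ∅

Fragment lengths:
  no cuts → one linear fragment of 268 bp

[268]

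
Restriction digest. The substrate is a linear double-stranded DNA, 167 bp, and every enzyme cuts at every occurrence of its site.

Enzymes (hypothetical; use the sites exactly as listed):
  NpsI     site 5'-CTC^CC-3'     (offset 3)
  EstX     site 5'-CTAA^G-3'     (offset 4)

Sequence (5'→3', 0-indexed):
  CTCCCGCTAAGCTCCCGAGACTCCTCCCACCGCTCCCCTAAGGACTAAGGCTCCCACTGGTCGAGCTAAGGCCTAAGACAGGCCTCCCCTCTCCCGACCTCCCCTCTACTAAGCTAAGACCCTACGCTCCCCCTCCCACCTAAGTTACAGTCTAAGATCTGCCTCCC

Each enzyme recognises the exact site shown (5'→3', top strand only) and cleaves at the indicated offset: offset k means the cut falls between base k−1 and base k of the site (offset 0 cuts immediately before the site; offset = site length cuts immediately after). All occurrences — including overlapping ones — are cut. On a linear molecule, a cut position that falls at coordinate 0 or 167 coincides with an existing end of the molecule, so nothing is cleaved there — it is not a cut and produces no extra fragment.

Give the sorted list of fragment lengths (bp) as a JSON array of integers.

Per-enzyme occurrences:
  NpsI (CTCCC, off=3): starts [0, 11, 23, 32, 50, 83, 90, 98, 126, 132, 162] → cuts [3, 14, 26, 35, 53, 86, 93, 101, 129, 135, 165]
  EstX (CTAAG, off=4): starts [6, 37, 44, 65, 72, 108, 113, 139, 151] → cuts [10, 41, 48, 69, 76, 112, 117, 143, 155]

All cut coordinates (distinct, sorted): [3, 10, 14, 26, 35, 41, 48, 53, 69, 76, 86, 93, 101, 112, 117, 129, 135, 143, 155, 165]

Fragments:
  [0,3): 3 bp
  [3,10): 7 bp
  [10,14): 4 bp
  [14,26): 12 bp
  [26,35): 9 bp
  [35,41): 6 bp
  [41,48): 7 bp
  [48,53): 5 bp
  [53,69): 16 bp
  [69,76): 7 bp
  [76,86): 10 bp
  [86,93): 7 bp
  [93,101): 8 bp
  [101,112): 11 bp
  [112,117): 5 bp
  [117,129): 12 bp
  [129,135): 6 bp
  [135,143): 8 bp
  [143,155): 12 bp
  [155,165): 10 bp
  [165,167): 2 bp

[2,3,4,5,5,6,6,7,7,7,7,8,8,9,10,10,11,12,12,12,16]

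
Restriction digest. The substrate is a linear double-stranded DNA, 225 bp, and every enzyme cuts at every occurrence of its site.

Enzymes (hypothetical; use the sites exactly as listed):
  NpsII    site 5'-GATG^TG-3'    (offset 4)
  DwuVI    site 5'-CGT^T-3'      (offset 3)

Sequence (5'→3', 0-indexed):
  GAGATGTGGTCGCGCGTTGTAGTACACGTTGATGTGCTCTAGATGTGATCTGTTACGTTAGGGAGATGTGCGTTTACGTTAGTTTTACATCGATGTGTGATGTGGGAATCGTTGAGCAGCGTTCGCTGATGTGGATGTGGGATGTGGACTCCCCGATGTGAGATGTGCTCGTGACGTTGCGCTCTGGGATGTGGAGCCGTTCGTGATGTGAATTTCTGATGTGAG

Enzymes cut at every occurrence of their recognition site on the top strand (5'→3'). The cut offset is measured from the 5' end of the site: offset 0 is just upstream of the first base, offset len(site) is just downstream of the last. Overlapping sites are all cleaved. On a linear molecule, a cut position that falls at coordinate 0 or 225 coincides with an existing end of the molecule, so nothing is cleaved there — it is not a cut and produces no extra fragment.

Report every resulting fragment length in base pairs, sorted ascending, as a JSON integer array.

[4,5,5,6,6,6,7,7,7,8,9,9,10,10,10,11,11,12,12,13,13,14,14,16]

Scan for sites:
  NpsII (GATGTG, off=4): starts [2, 30, 41, 64, 91, 98, 127, 133, 140, 154, 161, 187, 204, 217] → cuts [6, 34, 45, 68, 95, 102, 131, 137, 144, 158, 165, 191, 208, 221]
  DwuVI (CGTT, off=3): starts [14, 26, 55, 70, 76, 109, 119, 174, 197] → cuts [17, 29, 58, 73, 79, 112, 122, 177, 200]

All cut coordinates (distinct, sorted): [6, 17, 29, 34, 45, 58, 68, 73, 79, 95, 102, 112, 122, 131, 137, 144, 158, 165, 177, 191, 200, 208, 221]

Fragment lengths:
  [0,6): 6 bp
  [6,17): 11 bp
  [17,29): 12 bp
  [29,34): 5 bp
  [34,45): 11 bp
  [45,58): 13 bp
  [58,68): 10 bp
  [68,73): 5 bp
  [73,79): 6 bp
  [79,95): 16 bp
  [95,102): 7 bp
  [102,112): 10 bp
  [112,122): 10 bp
  [122,131): 9 bp
  [131,137): 6 bp
  [137,144): 7 bp
  [144,158): 14 bp
  [158,165): 7 bp
  [165,177): 12 bp
  [177,191): 14 bp
  [191,200): 9 bp
  [200,208): 8 bp
  [208,221): 13 bp
  [221,225): 4 bp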